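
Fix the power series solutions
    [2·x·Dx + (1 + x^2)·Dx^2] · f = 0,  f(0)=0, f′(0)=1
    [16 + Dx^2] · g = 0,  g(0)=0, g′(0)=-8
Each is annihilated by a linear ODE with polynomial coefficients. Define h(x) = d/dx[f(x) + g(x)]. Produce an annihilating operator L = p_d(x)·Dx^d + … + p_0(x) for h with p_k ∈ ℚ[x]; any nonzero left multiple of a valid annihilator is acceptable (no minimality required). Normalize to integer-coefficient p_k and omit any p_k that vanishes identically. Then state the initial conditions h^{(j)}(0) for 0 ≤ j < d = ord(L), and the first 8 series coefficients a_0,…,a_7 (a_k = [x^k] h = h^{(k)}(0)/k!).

f: a_k = 0, 1, 0, -1/3, 0, 1/5, 0, -1/7, …
g: a_k = 0, -8, 0, 64/3, 0, -256/15, 0, 2048/315, …
h₀=f+g: left-lcm gives L₀, ord ≤ 4.
Differentiate: ansatz ord ≤ ord L₀ ⇒ L.
L = (64·x + 704·x^3 + 256·x^5) + (112 + 416·x^2 + 432·x^4 + 128·x^6)·Dx + (4·x + 44·x^3 + 16·x^5)·Dx^2 + (7 + 26·x^2 + 27·x^4 + 8·x^6)·Dx^3  (order 3).
h: a_k = -7, 0, 63, 0, -253/3, 0, 2003/45, 0, …
ICs: h(0) = -7, h′(0) = 0, h′′(0) = 126.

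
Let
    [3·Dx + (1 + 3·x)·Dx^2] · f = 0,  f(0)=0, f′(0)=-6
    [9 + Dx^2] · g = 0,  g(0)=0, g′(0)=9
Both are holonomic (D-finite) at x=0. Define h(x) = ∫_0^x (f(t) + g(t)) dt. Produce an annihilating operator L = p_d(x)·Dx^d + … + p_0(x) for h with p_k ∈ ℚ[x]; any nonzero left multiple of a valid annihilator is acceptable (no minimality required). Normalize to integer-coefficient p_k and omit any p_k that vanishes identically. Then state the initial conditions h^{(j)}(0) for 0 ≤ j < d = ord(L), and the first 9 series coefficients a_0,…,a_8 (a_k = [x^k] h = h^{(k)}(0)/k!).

f: a_k = 0, -6, 9, -18, 81/2, -486/5, 243, -4374/7, 6561/4, …
g: a_k = 0, 9, 0, -27/2, 0, 243/40, 0, -729/560, 0, …
Sum ⇒ L₀ = lclm(L_f,L_g) in ℚ(x)⟨Dx⟩.
∫: right-multiply L₀ by Dx.
L = (63 + 54·x + 81·x^2)·Dx^2 + (9 + 45·x + 81·x^2 + 81·x^3)·Dx^3 + (7 + 6·x + 9·x^2)·Dx^4 + (1 + 5·x + 9·x^2 + 9·x^3)·Dx^5  (order 5).
h: a_k = 0, 0, 3/2, 3, -63/8, 81/10, -243/16, 243/7, -350649/4480, …
ICs: h(0) = 0, h′(0) = 0, h′′(0) = 3, h′′′(0) = 18, h′′′′(0) = -189.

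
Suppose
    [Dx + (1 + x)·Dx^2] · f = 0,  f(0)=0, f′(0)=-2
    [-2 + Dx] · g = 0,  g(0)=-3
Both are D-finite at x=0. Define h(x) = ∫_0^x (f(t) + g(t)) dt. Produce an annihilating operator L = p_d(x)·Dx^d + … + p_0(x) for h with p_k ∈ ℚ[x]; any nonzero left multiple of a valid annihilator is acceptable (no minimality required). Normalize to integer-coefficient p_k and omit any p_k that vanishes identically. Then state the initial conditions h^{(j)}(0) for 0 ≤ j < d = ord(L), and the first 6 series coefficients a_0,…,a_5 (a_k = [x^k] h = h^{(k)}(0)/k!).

L = (-8 - 4·x)·Dx^2 + (-2 - 8·x - 4·x^2)·Dx^3 + (3 + 5·x + 2·x^2)·Dx^4  (order 4).
h: a_k = 0, -3, -4, -5/3, -7/6, -3/10, …
ICs: h(0) = 0, h′(0) = -3, h′′(0) = -8, h′′′(0) = -10.

f: a_k = 0, -2, 1, -2/3, 1/2, -2/5, …
g: a_k = -3, -6, -6, -4, -2, -4/5, …
h₀=f+g: left-lcm gives L₀, ord ≤ 3.
h=∫₀ˣh₀: take L = L₀·Dx.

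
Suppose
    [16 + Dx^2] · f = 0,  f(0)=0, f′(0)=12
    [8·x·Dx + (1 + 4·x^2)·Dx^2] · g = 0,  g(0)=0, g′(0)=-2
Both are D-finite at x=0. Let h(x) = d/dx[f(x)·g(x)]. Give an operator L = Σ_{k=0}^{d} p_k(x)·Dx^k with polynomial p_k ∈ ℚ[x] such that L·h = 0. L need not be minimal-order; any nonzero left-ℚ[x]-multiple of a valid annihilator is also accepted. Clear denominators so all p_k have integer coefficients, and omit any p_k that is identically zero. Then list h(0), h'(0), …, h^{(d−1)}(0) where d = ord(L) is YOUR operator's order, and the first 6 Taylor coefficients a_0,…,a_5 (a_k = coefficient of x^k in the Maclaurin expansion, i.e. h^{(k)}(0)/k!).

L = (4096 + 58368·x^2 + 354304·x^4 + 983040·x^6 + 1867776·x^8 + 2621440·x^10 + 2097152·x^12) + (1984·x + 30208·x^3 + 158720·x^5 + 409600·x^7 + 655360·x^9 + 524288·x^11)·Dx + (336 + 5216·x^2 + 34560·x^4 + 114176·x^6 + 249856·x^8 + 360448·x^10 + 262144·x^12)·Dx^2 + (124·x + 1888·x^3 + 9920·x^5 + 25600·x^7 + 40960·x^9 + 32768·x^11)·Dx^3 + (5 + 98·x^2 + 776·x^4 + 3296·x^6 + 8320·x^8 + 12288·x^10 + 8192·x^12)·Dx^4  (order 4).
h: a_k = 0, -48, 0, 384, 0, -1280, …
ICs: h(0) = 0, h′(0) = -48, h′′(0) = 0, h′′′(0) = 2304.

f: a_k = 0, 12, 0, -32, 0, 128/5, …
g: a_k = 0, -2, 0, 8/3, 0, -32/5, …
Sym-product of L_f,L_g gives L₀ (≤ ord 4).
Derive L from L₀ (diff closure).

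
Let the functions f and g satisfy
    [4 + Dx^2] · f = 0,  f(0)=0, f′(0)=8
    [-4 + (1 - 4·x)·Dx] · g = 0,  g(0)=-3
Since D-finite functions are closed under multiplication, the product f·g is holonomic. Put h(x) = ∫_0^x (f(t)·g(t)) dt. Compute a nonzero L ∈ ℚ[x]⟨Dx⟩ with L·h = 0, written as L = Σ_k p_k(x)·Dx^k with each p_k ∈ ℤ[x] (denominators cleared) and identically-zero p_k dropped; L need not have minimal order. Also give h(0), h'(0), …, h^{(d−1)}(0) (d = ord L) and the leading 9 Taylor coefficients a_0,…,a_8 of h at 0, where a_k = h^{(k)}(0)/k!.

f: a_k = 0, 8, 0, -16/3, 0, 16/15, 0, -32/315, 0, …
g: a_k = -3, -12, -48, -192, -768, -3072, -12288, -49152, -196608, …
f·g: L₀ = L_f ⊗_s L_g, ord ≤ 2·1.
h=∫₀ˣh₀: take L = L₀·Dx.
L = (-4 + 16·x)·Dx + 8·Dx^2 + (-1 + 4·x)·Dx^3  (order 3).
h: a_k = 0, 0, -12, -32, -92, -1472/5, -14728/15, -16832/5, -1237148/105, …
ICs: h(0) = 0, h′(0) = 0, h′′(0) = -24.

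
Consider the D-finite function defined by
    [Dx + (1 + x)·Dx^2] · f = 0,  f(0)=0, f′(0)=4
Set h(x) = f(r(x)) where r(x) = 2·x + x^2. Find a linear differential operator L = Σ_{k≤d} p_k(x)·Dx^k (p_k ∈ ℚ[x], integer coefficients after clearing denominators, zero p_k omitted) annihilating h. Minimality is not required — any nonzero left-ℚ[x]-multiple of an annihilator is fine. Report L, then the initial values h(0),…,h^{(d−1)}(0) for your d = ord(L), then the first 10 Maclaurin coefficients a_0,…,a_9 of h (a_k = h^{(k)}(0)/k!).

f: a_k = 0, 4, -2, 4/3, -1, 4/5, -2/3, 4/7, -1/2, 4/9, …
h₀=f(r): pull back L_f along r ⇒ L₀.
L = Dx + (1 + x)·Dx^2  (order 2).
h: a_k = 0, 8, -4, 8/3, -2, 8/5, -4/3, 8/7, -1, 8/9, …
ICs: h(0) = 0, h′(0) = 8.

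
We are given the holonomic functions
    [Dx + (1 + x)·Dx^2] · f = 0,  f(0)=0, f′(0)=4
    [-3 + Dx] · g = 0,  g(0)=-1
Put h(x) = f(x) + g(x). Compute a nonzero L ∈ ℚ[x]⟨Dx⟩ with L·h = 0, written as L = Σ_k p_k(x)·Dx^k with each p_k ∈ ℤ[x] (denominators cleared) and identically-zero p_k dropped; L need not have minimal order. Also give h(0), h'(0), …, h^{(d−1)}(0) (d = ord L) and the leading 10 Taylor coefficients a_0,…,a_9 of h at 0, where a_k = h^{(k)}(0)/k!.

L = (-15 - 9·x)·Dx + (-7 - 18·x - 9·x^2)·Dx^2 + (4 + 7·x + 3·x^2)·Dx^3  (order 3).
h: a_k = -1, 1, -13/2, -19/6, -35/8, -49/40, -403/240, 11/80, -2969/4480, 15733/40320, …
ICs: h(0) = -1, h′(0) = 1, h′′(0) = -13.

f: a_k = 0, 4, -2, 4/3, -1, 4/5, -2/3, 4/7, -1/2, 4/9, …
g: a_k = -1, -3, -9/2, -9/2, -27/8, -81/40, -81/80, -243/560, -729/4480, -243/4480, …
Sum ⇒ L₀ = lclm(L_f,L_g) in ℚ(x)⟨Dx⟩.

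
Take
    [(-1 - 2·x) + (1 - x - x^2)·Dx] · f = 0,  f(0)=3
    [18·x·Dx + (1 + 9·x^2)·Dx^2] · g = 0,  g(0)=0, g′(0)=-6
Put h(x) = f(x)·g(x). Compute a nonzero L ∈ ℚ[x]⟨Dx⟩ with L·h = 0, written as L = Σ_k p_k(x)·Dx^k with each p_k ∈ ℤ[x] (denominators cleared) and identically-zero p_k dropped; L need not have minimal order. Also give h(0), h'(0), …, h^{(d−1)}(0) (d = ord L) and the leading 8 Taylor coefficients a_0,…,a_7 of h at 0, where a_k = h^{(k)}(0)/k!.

f: a_k = 3, 3, 6, 9, 15, 24, 39, 63, …
g: a_k = 0, -6, 0, 18, 0, -486/5, 0, 4374/7, …
Sym-product of L_f,L_g gives L₀ (≤ ord 2).
L = (2 + 18·x + 54·x^2) + (2 - 14·x + 36·x^2 + 54·x^3)·Dx + (-1 + x - 8·x^2 + 9·x^3 + 9·x^4)·Dx^2  (order 2).
h: a_k = 0, -18, -18, 18, 0, -1368/5, -1368/5, 46458/35, …
ICs: h(0) = 0, h′(0) = -18.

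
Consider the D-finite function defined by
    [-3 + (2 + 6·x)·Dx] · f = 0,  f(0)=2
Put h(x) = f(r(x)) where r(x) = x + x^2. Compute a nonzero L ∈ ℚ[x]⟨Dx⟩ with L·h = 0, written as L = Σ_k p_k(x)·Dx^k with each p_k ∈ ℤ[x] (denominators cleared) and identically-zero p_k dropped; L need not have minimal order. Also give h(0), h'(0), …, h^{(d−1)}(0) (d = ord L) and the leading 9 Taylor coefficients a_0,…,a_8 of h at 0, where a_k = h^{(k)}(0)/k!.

L = (-3 - 6·x) + (2 + 6·x + 6·x^2)·Dx  (order 1).
h: a_k = 2, 3, 3/4, -9/8, 99/64, -243/128, 999/512, -1377/1024, -6237/16384, …
ICs: h(0) = 2.

f: a_k = 2, 3, -9/4, 27/8, -405/64, 1701/128, -15309/512, 72171/1024, -2814669/16384, …
h₀=f(r): pull back L_f along r ⇒ L₀.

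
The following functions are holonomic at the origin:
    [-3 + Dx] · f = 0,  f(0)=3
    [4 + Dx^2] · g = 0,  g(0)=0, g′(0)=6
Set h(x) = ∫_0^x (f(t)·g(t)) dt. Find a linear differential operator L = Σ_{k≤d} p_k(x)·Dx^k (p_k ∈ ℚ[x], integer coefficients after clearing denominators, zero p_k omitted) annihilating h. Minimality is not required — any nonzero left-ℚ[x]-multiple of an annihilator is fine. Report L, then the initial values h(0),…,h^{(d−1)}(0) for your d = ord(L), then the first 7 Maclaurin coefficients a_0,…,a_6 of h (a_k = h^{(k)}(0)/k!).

L = 13·Dx - 6·Dx^2 + Dx^3  (order 3).
h: a_k = 0, 0, 9, 18, 69/4, 9, 61/40, …
ICs: h(0) = 0, h′(0) = 0, h′′(0) = 18.

f: a_k = 3, 9, 27/2, 27/2, 81/8, 243/40, 243/80, …
g: a_k = 0, 6, 0, -4, 0, 4/5, 0, …
h₀=f·g: eliminate ⇒ L₀, order ≤ 1·2.
h=∫h₀ ⇒ L = L₀·Dx.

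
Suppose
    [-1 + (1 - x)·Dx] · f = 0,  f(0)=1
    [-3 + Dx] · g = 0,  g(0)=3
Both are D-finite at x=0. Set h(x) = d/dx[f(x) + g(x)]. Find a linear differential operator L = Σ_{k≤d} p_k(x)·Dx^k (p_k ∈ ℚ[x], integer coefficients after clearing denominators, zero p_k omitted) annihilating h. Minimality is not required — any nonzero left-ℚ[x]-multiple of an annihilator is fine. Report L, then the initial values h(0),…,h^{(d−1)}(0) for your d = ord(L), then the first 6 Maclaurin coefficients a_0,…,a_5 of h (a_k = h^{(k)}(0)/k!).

L = 18·x + (3 - 18·x + 9·x^2)·Dx + (-1 + 4·x - 3·x^2)·Dx^2  (order 2).
h: a_k = 10, 29, 87/2, 89/2, 283/8, 969/40, …
ICs: h(0) = 10, h′(0) = 29.

f: a_k = 1, 1, 1, 1, 1, 1, …
g: a_k = 3, 9, 27/2, 27/2, 81/8, 243/40, …
Sum ⇒ L₀ = lclm(L_f,L_g) in ℚ(x)⟨Dx⟩.
Derive L from L₀ (diff closure).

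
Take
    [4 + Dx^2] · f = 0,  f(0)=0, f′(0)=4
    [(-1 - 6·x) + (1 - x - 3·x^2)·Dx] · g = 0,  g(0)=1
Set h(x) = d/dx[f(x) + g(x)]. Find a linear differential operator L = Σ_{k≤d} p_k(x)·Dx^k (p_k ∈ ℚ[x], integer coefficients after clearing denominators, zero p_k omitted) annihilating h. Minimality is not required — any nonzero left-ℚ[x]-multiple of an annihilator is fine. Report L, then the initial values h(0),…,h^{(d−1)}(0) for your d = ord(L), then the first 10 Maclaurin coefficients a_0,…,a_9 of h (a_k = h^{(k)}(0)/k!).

L = (976 + 5056·x + 17104·x^2 + 11760·x^3 + 18720·x^4 + 3888·x^5 + 3888·x^6) + (-92 - 516·x + 372·x^2 + 1232·x^3 + 2280·x^4 + 3240·x^5 + 1512·x^6 + 1296·x^7)·Dx + (244 + 1264·x + 4276·x^2 + 2940·x^3 + 4680·x^4 + 972·x^5 + 972·x^6)·Dx^2 + (-23 - 129·x + 93·x^2 + 308·x^3 + 570·x^4 + 810·x^5 + 378·x^6 + 324·x^7)·Dx^3  (order 3).
h: a_k = 5, 8, 13, 76, 608/3, 582, 68339/45, 4064, 3285773/315, 26830, …
ICs: h(0) = 5, h′(0) = 8, h′′(0) = 26.

f: a_k = 0, 4, 0, -8/3, 0, 8/15, 0, -16/315, 0, 8/2835, …
g: a_k = 1, 1, 4, 7, 19, 40, 97, 217, 508, 1159, …
Sum ⇒ L₀ = lclm(L_f,L_g) in ℚ(x)⟨Dx⟩.
h₀' ⇒ L via d/dx closure of L₀.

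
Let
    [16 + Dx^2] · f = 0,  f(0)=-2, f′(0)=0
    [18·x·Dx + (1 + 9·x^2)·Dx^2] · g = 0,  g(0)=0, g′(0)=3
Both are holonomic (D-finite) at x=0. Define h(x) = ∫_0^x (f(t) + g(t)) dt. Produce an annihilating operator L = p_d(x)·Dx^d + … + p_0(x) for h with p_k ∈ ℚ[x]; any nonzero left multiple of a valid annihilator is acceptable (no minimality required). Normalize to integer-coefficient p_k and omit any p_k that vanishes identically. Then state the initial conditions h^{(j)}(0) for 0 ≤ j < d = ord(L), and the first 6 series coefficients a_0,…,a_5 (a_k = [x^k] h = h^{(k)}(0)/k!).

f: a_k = -2, 0, 16, 0, -64/3, 0, …
g: a_k = 0, 3, 0, -9, 0, 243/5, …
L₀ := lclm(L_f,L_g); ord L₀ ≤ 2+2.
h=∫₀ˣh₀: take L = L₀·Dx.
L = (-13248·x + 181440·x^3 + 186624·x^5)·Dx^2 + (-16 + 6048·x^2 + 66096·x^4 + 93312·x^6)·Dx^3 + (-828·x + 11340·x^3 + 11664·x^5)·Dx^4 + (-1 + 378·x^2 + 4131·x^4 + 5832·x^6)·Dx^5  (order 5).
h: a_k = 0, -2, 3/2, 16/3, -9/4, -64/15, …
ICs: h(0) = 0, h′(0) = -2, h′′(0) = 3, h′′′(0) = 32, h′′′′(0) = -54.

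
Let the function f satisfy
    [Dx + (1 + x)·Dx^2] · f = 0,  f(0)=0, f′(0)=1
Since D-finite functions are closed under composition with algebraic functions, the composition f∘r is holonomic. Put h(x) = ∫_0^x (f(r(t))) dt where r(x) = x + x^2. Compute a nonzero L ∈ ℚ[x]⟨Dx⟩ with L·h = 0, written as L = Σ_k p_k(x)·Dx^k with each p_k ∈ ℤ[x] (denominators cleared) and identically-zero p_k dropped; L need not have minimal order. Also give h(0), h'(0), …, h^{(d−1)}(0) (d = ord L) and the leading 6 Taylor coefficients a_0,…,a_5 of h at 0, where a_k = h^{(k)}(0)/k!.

L = (-1 + 2·x + 2·x^2)·Dx^2 + (1 + 3·x + 3·x^2 + 2·x^3)·Dx^3  (order 3).
h: a_k = 0, 0, 1/2, 1/6, -1/6, 1/20, …
ICs: h(0) = 0, h′(0) = 0, h′′(0) = 1.

f: a_k = 0, 1, -1/2, 1/3, -1/4, 1/5, …
Change of var in L_f (x↦r) gives L₀.
∫: right-multiply L₀ by Dx.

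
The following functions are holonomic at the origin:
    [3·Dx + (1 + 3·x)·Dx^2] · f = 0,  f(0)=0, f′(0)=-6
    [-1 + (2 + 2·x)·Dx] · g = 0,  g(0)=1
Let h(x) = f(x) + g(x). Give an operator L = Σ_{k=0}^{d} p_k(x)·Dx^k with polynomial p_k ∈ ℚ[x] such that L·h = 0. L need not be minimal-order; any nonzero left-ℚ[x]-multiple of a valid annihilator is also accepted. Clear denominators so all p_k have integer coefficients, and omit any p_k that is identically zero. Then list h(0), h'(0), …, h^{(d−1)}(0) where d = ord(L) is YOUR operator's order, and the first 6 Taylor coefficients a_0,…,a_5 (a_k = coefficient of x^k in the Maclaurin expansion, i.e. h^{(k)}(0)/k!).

f: a_k = 0, -6, 9, -18, 81/2, -486/5, …
g: a_k = 1, 1/2, -1/8, 1/16, -5/128, 7/256, …
Weyl lclm of L_f,L_g ⇒ L₀ (ord ≤ 3).
L = (27 + 9·x)·Dx + (69 + 126·x + 45·x^2)·Dx^2 + (10 + 46·x + 54·x^2 + 18·x^3)·Dx^3  (order 3).
h: a_k = 1, -11/2, 71/8, -287/16, 5179/128, -124381/1280, …
ICs: h(0) = 1, h′(0) = -11/2, h′′(0) = 71/4.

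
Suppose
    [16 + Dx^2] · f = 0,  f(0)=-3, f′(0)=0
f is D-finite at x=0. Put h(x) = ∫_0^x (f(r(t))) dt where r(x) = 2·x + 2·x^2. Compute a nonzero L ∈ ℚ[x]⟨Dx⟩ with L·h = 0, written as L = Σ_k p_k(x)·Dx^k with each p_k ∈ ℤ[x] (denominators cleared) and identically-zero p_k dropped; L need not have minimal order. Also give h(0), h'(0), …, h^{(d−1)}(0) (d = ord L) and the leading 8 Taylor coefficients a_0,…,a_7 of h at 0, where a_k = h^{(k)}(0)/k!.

L = (64 + 384·x + 768·x^2 + 512·x^3)·Dx - 2·Dx^2 + (1 + 2·x)·Dx^3  (order 3).
h: a_k = 0, -3, 0, 32, 48, -416/5, -1024/3, -29696/105, …
ICs: h(0) = 0, h′(0) = -3, h′′(0) = 0.

f: a_k = -3, 0, 24, 0, -32, 0, 256/15, 0, …
f∘r: x↦r, Dx↦Dx/r' in L_f ⇒ L₀.
Integrate: L := L₀·Dx.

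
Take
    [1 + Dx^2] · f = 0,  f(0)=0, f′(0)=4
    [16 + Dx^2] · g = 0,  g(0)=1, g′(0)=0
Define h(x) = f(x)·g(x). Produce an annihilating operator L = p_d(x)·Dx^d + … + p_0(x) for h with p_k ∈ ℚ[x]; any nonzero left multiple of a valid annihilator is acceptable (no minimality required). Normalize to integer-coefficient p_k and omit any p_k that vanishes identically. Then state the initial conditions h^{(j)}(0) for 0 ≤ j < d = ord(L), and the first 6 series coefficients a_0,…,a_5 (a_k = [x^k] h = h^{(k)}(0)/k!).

f: a_k = 0, 4, 0, -2/3, 0, 1/30, …
g: a_k = 1, 0, -8, 0, 32/3, 0, …
L₀ := L_f ⊗_s L_g (sym. prod.), ord ≤ 4.
L = 225 + 34·Dx^2 + Dx^4  (order 4).
h: a_k = 0, 4, 0, -98/3, 0, 1441/30, …
ICs: h(0) = 0, h′(0) = 4, h′′(0) = 0, h′′′(0) = -196.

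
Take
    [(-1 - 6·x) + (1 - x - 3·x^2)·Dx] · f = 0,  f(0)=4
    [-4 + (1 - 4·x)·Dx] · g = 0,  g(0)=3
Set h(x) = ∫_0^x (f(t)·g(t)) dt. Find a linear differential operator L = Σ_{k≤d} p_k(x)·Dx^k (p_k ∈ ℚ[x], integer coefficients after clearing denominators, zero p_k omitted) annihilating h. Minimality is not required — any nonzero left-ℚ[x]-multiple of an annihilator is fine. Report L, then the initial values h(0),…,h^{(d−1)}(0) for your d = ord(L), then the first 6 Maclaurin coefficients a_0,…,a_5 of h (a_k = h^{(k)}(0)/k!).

f: a_k = 4, 4, 16, 28, 76, 160, …
g: a_k = 3, 12, 48, 192, 768, 3072, …
f·g: L₀ = L_f ⊗_s L_g, ord ≤ 1·1.
h=∫h₀ ⇒ L = L₀·Dx.
L = (-5 + 2·x + 36·x^2)·Dx + (1 - 5·x + x^2 + 12·x^3)·Dx^2  (order 2).
h: a_k = 0, 12, 30, 96, 309, 5172/5, …
ICs: h(0) = 0, h′(0) = 12.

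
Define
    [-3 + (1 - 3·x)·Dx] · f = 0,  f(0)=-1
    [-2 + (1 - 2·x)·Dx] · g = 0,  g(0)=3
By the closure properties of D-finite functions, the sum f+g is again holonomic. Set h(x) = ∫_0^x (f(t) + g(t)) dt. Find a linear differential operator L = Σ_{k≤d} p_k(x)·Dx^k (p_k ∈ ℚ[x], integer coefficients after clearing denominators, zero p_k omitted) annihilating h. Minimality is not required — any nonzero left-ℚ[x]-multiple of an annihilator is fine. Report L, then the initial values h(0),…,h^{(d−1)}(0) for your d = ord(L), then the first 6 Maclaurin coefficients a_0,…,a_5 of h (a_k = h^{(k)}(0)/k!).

f: a_k = -1, -3, -9, -27, -81, -243, …
g: a_k = 3, 6, 12, 24, 48, 96, …
L₀ := lclm(L_f,L_g); ord L₀ ≤ 1+1.
h=∫h₀ ⇒ L = L₀·Dx.
L = -12·Dx + (10 - 24·x)·Dx^2 + (-1 + 5·x - 6·x^2)·Dx^3  (order 3).
h: a_k = 0, 2, 3/2, 1, -3/4, -33/5, …
ICs: h(0) = 0, h′(0) = 2, h′′(0) = 3.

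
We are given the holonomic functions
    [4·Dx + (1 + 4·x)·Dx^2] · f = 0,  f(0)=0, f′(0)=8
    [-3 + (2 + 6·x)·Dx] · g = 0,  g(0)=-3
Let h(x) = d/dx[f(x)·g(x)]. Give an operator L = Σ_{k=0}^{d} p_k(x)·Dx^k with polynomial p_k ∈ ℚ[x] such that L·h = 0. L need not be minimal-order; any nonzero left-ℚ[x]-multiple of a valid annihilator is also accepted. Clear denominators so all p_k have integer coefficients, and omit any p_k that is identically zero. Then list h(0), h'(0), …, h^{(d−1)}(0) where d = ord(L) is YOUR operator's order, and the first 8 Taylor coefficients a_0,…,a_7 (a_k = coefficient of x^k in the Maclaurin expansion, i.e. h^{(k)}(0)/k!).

f: a_k = 0, 8, -16, 128/3, -128, 2048/5, -4096/3, 32768/7, …
g: a_k = -3, -9/2, 27/8, -81/16, 1215/128, -5103/256, 45927/1024, -216513/2048, …
f·g: L₀ = L_f ⊗_s L_g, ord ≤ 2·1.
Differentiate: ansatz ord ≤ ord L₀ ⇒ L.
L = (-33 + 72·x + 432·x^2) + (-4 + 324·x + 2160·x^2 + 3456·x^3)·Dx + (4 + 88·x + 612·x^2 + 1728·x^3 + 1728·x^4)·Dx^2  (order 2).
h: a_k = -24, 24, -87, 390, -28149/16, 620859/80, -21442563/640, 159276489/1120, …
ICs: h(0) = -24, h′(0) = 24.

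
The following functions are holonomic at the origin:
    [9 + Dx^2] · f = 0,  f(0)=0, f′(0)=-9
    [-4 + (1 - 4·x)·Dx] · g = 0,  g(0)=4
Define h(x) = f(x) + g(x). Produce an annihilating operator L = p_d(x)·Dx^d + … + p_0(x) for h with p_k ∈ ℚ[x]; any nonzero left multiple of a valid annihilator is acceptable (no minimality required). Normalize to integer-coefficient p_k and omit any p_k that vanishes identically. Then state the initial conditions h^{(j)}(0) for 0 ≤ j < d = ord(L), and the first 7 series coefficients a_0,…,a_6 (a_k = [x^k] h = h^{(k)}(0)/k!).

L = (-3780 + 2592·x - 5184·x^2) + (369 - 2124·x + 3888·x^2 - 5184·x^3)·Dx + (-420 + 288·x - 576·x^2)·Dx^2 + (41 - 236·x + 432·x^2 - 576·x^3)·Dx^3  (order 3).
h: a_k = 4, 7, 64, 539/2, 1024, 163597/40, 16384, …
ICs: h(0) = 4, h′(0) = 7, h′′(0) = 128.

f: a_k = 0, -9, 0, 27/2, 0, -243/40, 0, …
g: a_k = 4, 16, 64, 256, 1024, 4096, 16384, …
Sum ⇒ L₀ = lclm(L_f,L_g) in ℚ(x)⟨Dx⟩.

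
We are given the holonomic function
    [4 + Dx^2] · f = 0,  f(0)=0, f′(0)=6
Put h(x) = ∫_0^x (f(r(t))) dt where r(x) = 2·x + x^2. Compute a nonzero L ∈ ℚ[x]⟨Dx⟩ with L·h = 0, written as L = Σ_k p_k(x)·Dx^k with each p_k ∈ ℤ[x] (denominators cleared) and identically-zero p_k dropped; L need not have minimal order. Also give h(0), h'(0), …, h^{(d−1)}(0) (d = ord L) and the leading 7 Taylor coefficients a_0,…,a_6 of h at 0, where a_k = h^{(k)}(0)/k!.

f: a_k = 0, 6, 0, -4, 0, 4/5, 0, …
f∘r: x↦r, Dx↦Dx/r' in L_f ⇒ L₀.
∫: right-multiply L₀ by Dx.
L = (16 + 48·x + 48·x^2 + 16·x^3)·Dx - Dx^2 + (1 + x)·Dx^3  (order 3).
h: a_k = 0, 0, 6, 2, -8, -48/5, 4/15, …
ICs: h(0) = 0, h′(0) = 0, h′′(0) = 12.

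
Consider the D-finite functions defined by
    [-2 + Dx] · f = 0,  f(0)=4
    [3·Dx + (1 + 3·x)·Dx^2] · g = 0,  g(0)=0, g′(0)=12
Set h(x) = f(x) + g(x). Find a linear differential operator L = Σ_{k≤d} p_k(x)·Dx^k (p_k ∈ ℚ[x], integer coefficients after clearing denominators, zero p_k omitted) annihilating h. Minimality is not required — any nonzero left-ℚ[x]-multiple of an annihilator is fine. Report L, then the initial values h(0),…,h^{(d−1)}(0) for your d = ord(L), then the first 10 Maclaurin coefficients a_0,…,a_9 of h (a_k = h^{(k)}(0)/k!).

f: a_k = 4, 8, 8, 16/3, 8/3, 16/15, 16/45, 32/315, 8/315, 16/2835, …
g: a_k = 0, 12, -18, 36, -81, 972/5, -486, 8748/7, -6561/2, 8748, …
Sum ⇒ L₀ = lclm(L_f,L_g) in ℚ(x)⟨Dx⟩.
L = (-48 - 36·x)·Dx + (14 - 24·x - 36·x^2)·Dx^2 + (5 + 21·x + 18·x^2)·Dx^3  (order 3).
h: a_k = 4, 20, -10, 124/3, -235/3, 2932/15, -21854/45, 393692/315, -2066699/630, 24800596/2835, …
ICs: h(0) = 4, h′(0) = 20, h′′(0) = -20.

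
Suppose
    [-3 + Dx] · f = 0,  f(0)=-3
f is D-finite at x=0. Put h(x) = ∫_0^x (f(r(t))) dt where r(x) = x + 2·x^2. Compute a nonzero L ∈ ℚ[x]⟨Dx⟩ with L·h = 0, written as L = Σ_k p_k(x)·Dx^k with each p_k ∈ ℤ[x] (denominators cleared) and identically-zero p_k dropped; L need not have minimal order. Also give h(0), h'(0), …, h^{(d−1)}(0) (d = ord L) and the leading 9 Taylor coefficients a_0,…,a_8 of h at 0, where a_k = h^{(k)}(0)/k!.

f: a_k = -3, -9, -27/2, -27/2, -81/8, -243/40, -243/80, -729/560, -2187/4480, …
Change of var in L_f (x↦r) gives L₀.
h=∫₀ˣh₀: take L = L₀·Dx.
L = (-3 - 12·x)·Dx + Dx^2  (order 2).
h: a_k = 0, -3, -9/2, -21/2, -135/8, -1161/40, -3321/80, -33183/560, -338661/4480, …
ICs: h(0) = 0, h′(0) = -3.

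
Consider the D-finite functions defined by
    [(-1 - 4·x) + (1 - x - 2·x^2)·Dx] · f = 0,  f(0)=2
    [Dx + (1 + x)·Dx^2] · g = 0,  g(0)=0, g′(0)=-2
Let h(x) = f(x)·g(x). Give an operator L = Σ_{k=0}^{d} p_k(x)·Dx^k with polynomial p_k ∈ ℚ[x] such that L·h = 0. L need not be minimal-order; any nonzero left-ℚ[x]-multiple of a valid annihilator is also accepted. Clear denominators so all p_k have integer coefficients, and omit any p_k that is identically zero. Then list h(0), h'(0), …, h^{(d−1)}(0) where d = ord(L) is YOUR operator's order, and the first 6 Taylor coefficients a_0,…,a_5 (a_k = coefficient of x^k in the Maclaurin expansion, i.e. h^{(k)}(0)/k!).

L = (5 + 8·x) + (1 + 11·x + 10·x^2)·Dx + (-1 + 3·x^2 + 2·x^3)·Dx^2  (order 2).
h: a_k = 0, -4, -2, -34/3, -43/3, -189/5, …
ICs: h(0) = 0, h′(0) = -4.

f: a_k = 2, 2, 6, 10, 22, 42, …
g: a_k = 0, -2, 1, -2/3, 1/2, -2/5, …
L₀ := L_f ⊗_s L_g (sym. prod.), ord ≤ 2.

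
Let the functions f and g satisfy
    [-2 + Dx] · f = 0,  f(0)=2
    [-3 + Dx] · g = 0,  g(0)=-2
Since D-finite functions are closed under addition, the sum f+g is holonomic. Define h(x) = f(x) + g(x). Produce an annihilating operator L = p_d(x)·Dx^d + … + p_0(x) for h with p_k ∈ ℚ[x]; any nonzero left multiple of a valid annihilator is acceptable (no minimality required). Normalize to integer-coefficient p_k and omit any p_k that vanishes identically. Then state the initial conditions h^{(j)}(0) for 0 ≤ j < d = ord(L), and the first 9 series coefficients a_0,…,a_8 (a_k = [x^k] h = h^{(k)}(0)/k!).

f: a_k = 2, 4, 4, 8/3, 4/3, 8/15, 8/45, 16/315, 4/315, …
g: a_k = -2, -6, -9, -9, -27/4, -81/20, -81/40, -243/280, -729/2240, …
Sum ⇒ L₀ = lclm(L_f,L_g) in ℚ(x)⟨Dx⟩.
L = 6 - 5·Dx + Dx^2  (order 2).
h: a_k = 0, -2, -5, -19/3, -65/12, -211/60, -133/72, -2059/2520, -1261/4032, …
ICs: h(0) = 0, h′(0) = -2.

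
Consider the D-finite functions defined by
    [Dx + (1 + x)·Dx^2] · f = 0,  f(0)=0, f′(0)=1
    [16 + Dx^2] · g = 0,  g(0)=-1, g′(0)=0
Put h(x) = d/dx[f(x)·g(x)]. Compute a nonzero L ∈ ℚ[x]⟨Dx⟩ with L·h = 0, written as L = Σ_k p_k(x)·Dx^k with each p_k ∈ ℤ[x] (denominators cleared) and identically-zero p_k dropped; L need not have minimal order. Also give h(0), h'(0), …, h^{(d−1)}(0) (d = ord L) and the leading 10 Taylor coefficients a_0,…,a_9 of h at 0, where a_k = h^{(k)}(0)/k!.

L = (96160 + 647168·x + 1757184·x^2 + 2482176·x^3 + 1931264·x^4 + 786432·x^5 + 131072·x^6) + (13728 + 74144·x + 156160·x^2 + 161280·x^3 + 81920·x^4 + 16384·x^5)·Dx + (13546 + 87008·x + 228848·x^2 + 316416·x^3 + 242944·x^4 + 98304·x^5 + 16384·x^6)·Dx^2 + (858 + 4634·x + 9760·x^2 + 10080·x^3 + 5120·x^4 + 1024·x^5)·Dx^3 + (471 + 2910·x + 7439·x^2 + 10080·x^3 + 7640·x^4 + 3072·x^5 + 512·x^6)·Dx^4  (order 4).
h: a_k = -1, 1, 23, -15, -41, 21, 377/15, -499/45, -157/21, 169/63, …
ICs: h(0) = -1, h′(0) = 1, h′′(0) = 46, h′′′(0) = -90.

f: a_k = 0, 1, -1/2, 1/3, -1/4, 1/5, -1/6, 1/7, -1/8, 1/9, …
g: a_k = -1, 0, 8, 0, -32/3, 0, 256/45, 0, -512/315, 0, …
Sym-product of L_f,L_g gives L₀ (≤ ord 4).
Derive L from L₀ (diff closure).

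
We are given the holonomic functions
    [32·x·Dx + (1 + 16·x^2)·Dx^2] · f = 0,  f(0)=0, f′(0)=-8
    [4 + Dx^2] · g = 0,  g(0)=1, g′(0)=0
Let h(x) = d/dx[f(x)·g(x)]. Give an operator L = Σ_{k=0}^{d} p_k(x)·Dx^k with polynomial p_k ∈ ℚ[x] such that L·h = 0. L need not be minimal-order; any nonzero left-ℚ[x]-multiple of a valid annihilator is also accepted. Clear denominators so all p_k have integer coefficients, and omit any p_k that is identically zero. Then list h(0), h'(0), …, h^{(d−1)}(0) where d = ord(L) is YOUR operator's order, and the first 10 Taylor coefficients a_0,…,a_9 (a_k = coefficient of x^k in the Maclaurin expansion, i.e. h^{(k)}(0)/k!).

L = (62288 + 2213376·x^2 + 73428992·x^4 + 58982400·x^6 + 3145728·x^8 - 167772160·x^10 + 268435456·x^12) + (35072·x + 2871296·x^3 + 39976960·x^5 + 52428800·x^7 + 83886080·x^9 + 268435456·x^11)·Dx + (15912 + 579328·x^2 + 18954240·x^4 + 19529728·x^6 + 9961472·x^8 - 16777216·x^10 + 134217728·x^12)·Dx^2 + (8768·x + 717824·x^3 + 9994240·x^5 + 13107200·x^7 + 20971520·x^9 + 67108864·x^11)·Dx^3 + (85 + 6496·x^2 + 149248·x^4 + 1196032·x^6 + 2293760·x^8 + 6291456·x^10 + 16777216·x^12)·Dx^4  (order 4).
h: a_k = -8, 0, 176, 0, -7504/3, 0, 1741792/45, 0, -12831856/21, 0, …
ICs: h(0) = -8, h′(0) = 0, h′′(0) = 352, h′′′(0) = 0.

f: a_k = 0, -8, 0, 128/3, 0, -2048/5, 0, 32768/7, 0, -524288/9, …
g: a_k = 1, 0, -2, 0, 2/3, 0, -4/45, 0, 2/315, 0, …
h₀=f·g: eliminate ⇒ L₀, order ≤ 2·2.
h=h₀': d/dx-closure on L₀ ⇒ L.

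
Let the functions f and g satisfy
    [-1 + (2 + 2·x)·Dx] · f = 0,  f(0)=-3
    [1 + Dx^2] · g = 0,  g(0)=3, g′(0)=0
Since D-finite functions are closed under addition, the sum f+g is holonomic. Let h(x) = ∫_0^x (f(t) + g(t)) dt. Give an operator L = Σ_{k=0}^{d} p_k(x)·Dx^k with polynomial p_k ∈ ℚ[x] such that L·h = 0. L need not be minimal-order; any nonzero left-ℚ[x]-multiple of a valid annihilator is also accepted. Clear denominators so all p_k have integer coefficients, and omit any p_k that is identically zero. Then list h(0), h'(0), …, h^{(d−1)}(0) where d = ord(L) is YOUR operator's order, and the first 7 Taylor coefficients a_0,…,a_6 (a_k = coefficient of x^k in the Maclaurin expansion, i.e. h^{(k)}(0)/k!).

L = (-7 - 8·x - 4·x^2)·Dx + (6 + 22·x + 24·x^2 + 8·x^3)·Dx^2 + (-7 - 8·x - 4·x^2)·Dx^3 + (6 + 22·x + 24·x^2 + 8·x^3)·Dx^4  (order 4).
h: a_k = 0, 0, -3/4, -3/8, -3/64, 31/640, -7/512, …
ICs: h(0) = 0, h′(0) = 0, h′′(0) = -3/2, h′′′(0) = -9/4.

f: a_k = -3, -3/2, 3/8, -3/16, 15/128, -21/256, 63/1024, …
g: a_k = 3, 0, -3/2, 0, 1/8, 0, -1/240, …
h₀=f+g: left-lcm gives L₀, ord ≤ 3.
∫: right-multiply L₀ by Dx.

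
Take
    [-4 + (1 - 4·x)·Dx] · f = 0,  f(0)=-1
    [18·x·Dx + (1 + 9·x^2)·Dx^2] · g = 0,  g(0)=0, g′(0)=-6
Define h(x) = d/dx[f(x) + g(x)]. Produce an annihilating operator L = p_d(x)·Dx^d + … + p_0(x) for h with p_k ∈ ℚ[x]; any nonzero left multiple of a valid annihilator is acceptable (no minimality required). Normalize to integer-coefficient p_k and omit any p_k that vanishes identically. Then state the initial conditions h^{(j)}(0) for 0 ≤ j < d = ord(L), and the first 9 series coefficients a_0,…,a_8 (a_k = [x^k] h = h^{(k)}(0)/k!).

f: a_k = -1, -4, -16, -64, -256, -1024, -4096, -16384, -65536, …
g: a_k = 0, -6, 0, 18, 0, -486/5, 0, 4374/7, 0, …
f+g: L₀ = lclm(L_f,L_g), ord ≤ 1+2.
h=h₀': d/dx-closure on L₀ ⇒ L.
L = (-72 + 1152·x + 1944·x^2) + (57 - 72·x + 765·x^2 + 1944·x^3)·Dx + (-4 + 7·x + 63·x^3 + 324·x^4)·Dx^2  (order 2).
h: a_k = -10, -32, -138, -1024, -5606, -24576, -110314, -524288, -2398662, …
ICs: h(0) = -10, h′(0) = -32.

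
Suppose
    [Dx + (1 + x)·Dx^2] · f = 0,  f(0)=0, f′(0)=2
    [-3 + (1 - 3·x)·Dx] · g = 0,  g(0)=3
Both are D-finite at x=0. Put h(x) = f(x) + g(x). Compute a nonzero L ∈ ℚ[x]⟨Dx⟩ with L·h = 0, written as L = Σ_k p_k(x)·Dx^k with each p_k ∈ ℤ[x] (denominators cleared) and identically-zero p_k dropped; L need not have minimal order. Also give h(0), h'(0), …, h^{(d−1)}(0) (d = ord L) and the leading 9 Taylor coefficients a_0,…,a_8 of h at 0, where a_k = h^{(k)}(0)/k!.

f: a_k = 0, 2, -1, 2/3, -1/2, 2/5, -1/3, 2/7, -1/4, …
g: a_k = 3, 9, 27, 81, 243, 729, 2187, 6561, 19683, …
f+g: L₀ = lclm(L_f,L_g), ord ≤ 2+1.
L = (-66 - 18·x)·Dx + (-52 - 120·x - 36·x^2)·Dx^2 + (7 - 11·x - 27·x^2 - 9·x^3)·Dx^3  (order 3).
h: a_k = 3, 11, 26, 245/3, 485/2, 3647/5, 6560/3, 45929/7, 78731/4, …
ICs: h(0) = 3, h′(0) = 11, h′′(0) = 52.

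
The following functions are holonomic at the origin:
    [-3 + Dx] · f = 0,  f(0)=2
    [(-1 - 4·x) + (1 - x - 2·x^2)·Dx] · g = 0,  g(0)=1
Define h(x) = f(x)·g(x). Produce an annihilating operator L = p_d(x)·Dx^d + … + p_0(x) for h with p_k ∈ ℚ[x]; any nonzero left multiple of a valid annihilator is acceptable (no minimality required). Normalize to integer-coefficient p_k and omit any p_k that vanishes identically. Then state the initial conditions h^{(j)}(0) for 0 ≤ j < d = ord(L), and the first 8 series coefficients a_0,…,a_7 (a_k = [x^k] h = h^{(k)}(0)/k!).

f: a_k = 2, 6, 9, 9, 27/4, 81/20, 81/40, 243/280, …
g: a_k = 1, 1, 3, 5, 11, 21, 43, 85, …
h₀=f·g: eliminate ⇒ L₀, order ≤ 1·1.
L = (4 + x - 6·x^2) + (-1 + x + 2·x^2)·Dx  (order 1).
h: a_k = 2, 8, 21, 46, 379/4, 954/5, 15293/40, 107071/140, …
ICs: h(0) = 2.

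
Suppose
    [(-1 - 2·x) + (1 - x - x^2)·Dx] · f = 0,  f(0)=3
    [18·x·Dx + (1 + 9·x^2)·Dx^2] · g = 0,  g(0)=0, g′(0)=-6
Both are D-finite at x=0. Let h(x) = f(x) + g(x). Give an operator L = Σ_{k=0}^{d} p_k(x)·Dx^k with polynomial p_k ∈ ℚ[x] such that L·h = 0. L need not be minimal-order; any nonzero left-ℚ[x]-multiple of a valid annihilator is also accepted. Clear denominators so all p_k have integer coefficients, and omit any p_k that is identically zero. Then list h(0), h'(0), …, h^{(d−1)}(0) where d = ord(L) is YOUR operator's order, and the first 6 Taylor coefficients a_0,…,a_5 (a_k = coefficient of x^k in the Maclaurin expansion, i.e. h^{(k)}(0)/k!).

f: a_k = 3, 3, 6, 9, 15, 24, …
g: a_k = 0, -6, 0, 18, 0, -486/5, …
L₀ := lclm(L_f,L_g); ord L₀ ≤ 1+2.
L = (-36 + 144·x + 1440·x^2 + 2376·x^3 + 3186·x^4 + 486·x^6)·Dx + (18 + 24·x - 108·x^2 + 444·x^3 + 2313·x^4 + 2178·x^5 + 243·x^6 + 486·x^7)·Dx^2 + (-2 - 10·x - 34·x^2 - 48·x^3 - 123·x^4 + 387·x^5 + 198·x^6 + 81·x^7 + 81·x^8)·Dx^3  (order 3).
h: a_k = 3, -3, 6, 27, 15, -366/5, …
ICs: h(0) = 3, h′(0) = -3, h′′(0) = 12.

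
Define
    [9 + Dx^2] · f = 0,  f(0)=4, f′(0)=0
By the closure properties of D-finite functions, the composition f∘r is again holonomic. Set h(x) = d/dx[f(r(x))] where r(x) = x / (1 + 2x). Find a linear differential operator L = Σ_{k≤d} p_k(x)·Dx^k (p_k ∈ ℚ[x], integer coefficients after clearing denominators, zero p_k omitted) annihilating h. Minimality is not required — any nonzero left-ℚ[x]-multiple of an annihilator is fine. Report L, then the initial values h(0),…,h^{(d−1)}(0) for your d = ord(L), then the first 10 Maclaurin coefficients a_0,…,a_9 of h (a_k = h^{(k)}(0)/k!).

f: a_k = 4, 0, -18, 0, 27/2, 0, -81/20, 0, 729/1120, 0, …
f∘r: x↦r, Dx↦Dx/r' in L_f ⇒ L₀.
h=h₀': d/dx-closure on L₀ ⇒ L.
L = (33 + 96·x + 96·x^2) + (12 + 72·x + 144·x^2 + 96·x^3)·Dx + (1 + 8·x + 24·x^2 + 32·x^3 + 16·x^4)·Dx^2  (order 2).
h: a_k = 0, -36, 216, -810, 2340, -54243/10, 47061/5, -188955/28, -2492289/70, 257968071/1120, …
ICs: h(0) = 0, h′(0) = -36.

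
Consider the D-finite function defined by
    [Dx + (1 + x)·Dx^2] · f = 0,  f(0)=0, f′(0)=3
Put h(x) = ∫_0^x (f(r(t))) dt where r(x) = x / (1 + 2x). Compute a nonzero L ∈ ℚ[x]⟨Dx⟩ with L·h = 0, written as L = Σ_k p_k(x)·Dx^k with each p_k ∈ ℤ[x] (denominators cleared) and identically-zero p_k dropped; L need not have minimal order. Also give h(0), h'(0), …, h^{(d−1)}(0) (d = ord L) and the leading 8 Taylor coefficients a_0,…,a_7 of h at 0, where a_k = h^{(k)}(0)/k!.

f: a_k = 0, 3, -3/2, 1, -3/4, 3/5, -1/2, 3/7, …
L₀ from L_f via x↦r, Dx↦r'^{-1}Dx.
∫: right-multiply L₀ by Dx.
L = (5 + 12·x)·Dx^2 + (1 + 5·x + 6·x^2)·Dx^3  (order 3).
h: a_k = 0, 0, 3/2, -5/2, 19/4, -39/4, 211/10, -95/2, …
ICs: h(0) = 0, h′(0) = 0, h′′(0) = 3.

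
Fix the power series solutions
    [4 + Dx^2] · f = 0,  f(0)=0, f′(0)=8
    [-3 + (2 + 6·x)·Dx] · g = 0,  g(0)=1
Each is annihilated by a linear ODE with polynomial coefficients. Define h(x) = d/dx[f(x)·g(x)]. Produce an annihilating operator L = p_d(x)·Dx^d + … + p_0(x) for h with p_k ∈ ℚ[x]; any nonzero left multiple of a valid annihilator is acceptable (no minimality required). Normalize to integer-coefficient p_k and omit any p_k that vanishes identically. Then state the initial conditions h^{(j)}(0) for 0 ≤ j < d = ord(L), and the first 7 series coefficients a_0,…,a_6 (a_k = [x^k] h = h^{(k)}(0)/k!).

L = (1453 + 11712·x + 26784·x^2 + 27648·x^3 + 20736·x^4) + (132 - 756·x - 5184·x^2 - 5184·x^3)·Dx + (172 + 1416·x + 4428·x^2 + 6912·x^3 + 5184·x^4)·Dx^2  (order 2).
h: a_k = 8, 24, -43, 22, -4379/48, 21963/80, -838883/1152, …
ICs: h(0) = 8, h′(0) = 24.

f: a_k = 0, 8, 0, -16/3, 0, 16/15, 0, …
g: a_k = 1, 3/2, -9/8, 27/16, -405/128, 1701/256, -15309/1024, …
h₀=f·g: eliminate ⇒ L₀, order ≤ 2·1.
h₀' ⇒ L via d/dx closure of L₀.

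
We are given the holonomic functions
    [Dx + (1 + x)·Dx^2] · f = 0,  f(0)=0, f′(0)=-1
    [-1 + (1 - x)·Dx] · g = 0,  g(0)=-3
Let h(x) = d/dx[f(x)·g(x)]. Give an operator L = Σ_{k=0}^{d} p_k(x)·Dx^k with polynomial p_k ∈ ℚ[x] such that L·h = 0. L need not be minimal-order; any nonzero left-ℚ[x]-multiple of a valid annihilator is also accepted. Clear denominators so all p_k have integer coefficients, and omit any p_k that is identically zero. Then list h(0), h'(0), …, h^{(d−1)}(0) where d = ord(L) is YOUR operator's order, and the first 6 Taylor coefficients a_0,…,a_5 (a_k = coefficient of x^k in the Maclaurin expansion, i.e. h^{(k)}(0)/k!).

f: a_k = 0, -1, 1/2, -1/3, 1/4, -1/5, …
g: a_k = -3, -3, -3, -3, -3, -3, …
f·g: L₀ = L_f ⊗_s L_g, ord ≤ 2·1.
Derive L from L₀ (diff closure).
L = 4 + (1 + 5·x)·Dx + (-1 + x^2)·Dx^2  (order 2).
h: a_k = 3, 3, 15/2, 7, 47/4, 111/10, …
ICs: h(0) = 3, h′(0) = 3.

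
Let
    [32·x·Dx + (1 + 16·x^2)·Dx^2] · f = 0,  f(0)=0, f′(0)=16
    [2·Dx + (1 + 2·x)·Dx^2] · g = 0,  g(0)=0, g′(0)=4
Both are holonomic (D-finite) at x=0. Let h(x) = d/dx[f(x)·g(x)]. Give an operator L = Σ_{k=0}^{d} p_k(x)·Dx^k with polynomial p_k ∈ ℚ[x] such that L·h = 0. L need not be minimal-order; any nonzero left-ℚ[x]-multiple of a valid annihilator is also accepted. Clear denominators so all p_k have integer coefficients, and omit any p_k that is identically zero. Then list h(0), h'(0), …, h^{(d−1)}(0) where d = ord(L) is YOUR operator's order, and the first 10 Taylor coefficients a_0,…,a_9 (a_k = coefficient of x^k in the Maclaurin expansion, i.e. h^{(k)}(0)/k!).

L = (2304 + 8960·x + 114688·x^2 + 552960·x^3 + 983040·x^4 + 851968·x^5 + 1048576·x^7) + (1032 + 14720·x + 111872·x^2 + 616448·x^3 + 1884160·x^4 + 3047424·x^5 + 2293760·x^6 + 1572864·x^7 + 3670016·x^8)·Dx + (72 + 2512·x + 19968·x^2 + 99072·x^3 + 393216·x^4 + 1019904·x^5 + 1572864·x^6 + 1376256·x^7 + 1572864·x^8 + 2097152·x^9)·Dx^2 + (17 + 132·x + 964·x^2 + 4864·x^3 + 18432·x^4 + 55296·x^5 + 129024·x^6 + 196608·x^7 + 196608·x^8 + 262144·x^9 + 262144·x^10)·Dx^3  (order 3).
h: a_k = 0, 128, -192, -1024, 3200/3, 272384/15, -308224/15, -1343488/5, 9982976/35, 1339654144/315, …
ICs: h(0) = 0, h′(0) = 128, h′′(0) = -384.

f: a_k = 0, 16, 0, -256/3, 0, 4096/5, 0, -65536/7, 0, 1048576/9, …
g: a_k = 0, 4, -4, 16/3, -8, 64/5, -64/3, 256/7, -64, 1024/9, …
Product ⇒ symmetric product L₀, ord ≤ 4.
h₀' ⇒ L via d/dx closure of L₀.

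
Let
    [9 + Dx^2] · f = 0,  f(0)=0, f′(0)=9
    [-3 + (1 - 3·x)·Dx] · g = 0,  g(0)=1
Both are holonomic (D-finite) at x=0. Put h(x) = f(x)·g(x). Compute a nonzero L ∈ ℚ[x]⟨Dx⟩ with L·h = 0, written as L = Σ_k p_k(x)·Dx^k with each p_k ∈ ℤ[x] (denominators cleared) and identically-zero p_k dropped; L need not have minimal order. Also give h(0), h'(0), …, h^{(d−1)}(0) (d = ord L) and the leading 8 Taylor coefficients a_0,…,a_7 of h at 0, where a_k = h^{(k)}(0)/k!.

f: a_k = 0, 9, 0, -27/2, 0, 243/40, 0, -729/560, …
g: a_k = 1, 3, 9, 27, 81, 243, 729, 2187, …
f·g: L₀ = L_f ⊗_s L_g, ord ≤ 2·1.
L = (-9 + 27·x) + 6·Dx + (-1 + 3·x)·Dx^2  (order 2).
h: a_k = 0, 9, 27, 135/2, 405/2, 24543/40, 73629/40, 3091689/560, …
ICs: h(0) = 0, h′(0) = 9.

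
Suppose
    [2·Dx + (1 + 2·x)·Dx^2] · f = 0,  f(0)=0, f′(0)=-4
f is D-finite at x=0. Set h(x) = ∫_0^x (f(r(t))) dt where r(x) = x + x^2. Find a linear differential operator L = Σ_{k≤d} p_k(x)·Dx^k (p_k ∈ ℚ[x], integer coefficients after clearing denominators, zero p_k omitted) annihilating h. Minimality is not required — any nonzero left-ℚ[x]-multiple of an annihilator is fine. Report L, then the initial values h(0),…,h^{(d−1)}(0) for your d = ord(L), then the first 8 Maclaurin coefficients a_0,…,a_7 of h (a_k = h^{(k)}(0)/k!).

f: a_k = 0, -4, 4, -16/3, 8, -64/5, 64/3, -256/7, …
f∘r: x↦r, Dx↦Dx/r' in L_f ⇒ L₀.
h=∫h₀ ⇒ L = L₀·Dx.
L = (4·x + 4·x^2)·Dx^2 + (1 + 4·x + 6·x^2 + 4·x^3)·Dx^3  (order 3).
h: a_k = 0, 0, -2, 0, 2/3, -4/5, 8/15, 0, …
ICs: h(0) = 0, h′(0) = 0, h′′(0) = -4.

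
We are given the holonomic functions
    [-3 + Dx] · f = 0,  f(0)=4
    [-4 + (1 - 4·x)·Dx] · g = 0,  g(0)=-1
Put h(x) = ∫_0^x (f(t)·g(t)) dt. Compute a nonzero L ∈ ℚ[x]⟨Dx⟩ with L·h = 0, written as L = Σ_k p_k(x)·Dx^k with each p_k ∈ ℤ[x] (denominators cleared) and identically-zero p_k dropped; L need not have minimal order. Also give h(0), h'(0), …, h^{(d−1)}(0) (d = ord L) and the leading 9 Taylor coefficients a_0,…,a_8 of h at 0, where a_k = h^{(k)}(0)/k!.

f: a_k = 4, 12, 18, 18, 27/2, 81/10, 81/20, 243/140, 729/1120, …
g: a_k = -1, -4, -16, -64, -256, -1024, -4096, -16384, -65536, …
L₀ := L_f ⊗_s L_g (sym. prod.), ord ≤ 1.
h=∫h₀ ⇒ L = L₀·Dx.
L = (7 - 12·x)·Dx + (-1 + 4·x)·Dx^2  (order 2).
h: a_k = 0, -4, -14, -130/3, -269/2, -4331/10, -86701/60, -693689/140, -3884707/224, …
ICs: h(0) = 0, h′(0) = -4.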